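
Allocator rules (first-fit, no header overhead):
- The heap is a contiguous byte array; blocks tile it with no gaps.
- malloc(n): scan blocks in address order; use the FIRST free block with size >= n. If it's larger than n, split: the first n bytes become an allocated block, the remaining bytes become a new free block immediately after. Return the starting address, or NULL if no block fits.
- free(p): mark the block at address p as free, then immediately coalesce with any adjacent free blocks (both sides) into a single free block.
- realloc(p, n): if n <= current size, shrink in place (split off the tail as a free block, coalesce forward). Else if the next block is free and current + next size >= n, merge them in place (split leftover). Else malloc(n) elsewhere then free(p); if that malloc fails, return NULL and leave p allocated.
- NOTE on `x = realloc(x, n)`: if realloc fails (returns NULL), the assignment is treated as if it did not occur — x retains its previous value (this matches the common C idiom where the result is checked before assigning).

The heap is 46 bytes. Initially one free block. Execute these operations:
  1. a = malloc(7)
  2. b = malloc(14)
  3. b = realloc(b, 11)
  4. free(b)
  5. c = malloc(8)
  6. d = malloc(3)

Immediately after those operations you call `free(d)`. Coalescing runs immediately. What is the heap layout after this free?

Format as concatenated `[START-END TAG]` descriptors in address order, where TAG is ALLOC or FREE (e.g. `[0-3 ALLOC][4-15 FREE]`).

Op 1: a = malloc(7) -> a = 0; heap: [0-6 ALLOC][7-45 FREE]
Op 2: b = malloc(14) -> b = 7; heap: [0-6 ALLOC][7-20 ALLOC][21-45 FREE]
Op 3: b = realloc(b, 11) -> b = 7; heap: [0-6 ALLOC][7-17 ALLOC][18-45 FREE]
Op 4: free(b) -> (freed b); heap: [0-6 ALLOC][7-45 FREE]
Op 5: c = malloc(8) -> c = 7; heap: [0-6 ALLOC][7-14 ALLOC][15-45 FREE]
Op 6: d = malloc(3) -> d = 15; heap: [0-6 ALLOC][7-14 ALLOC][15-17 ALLOC][18-45 FREE]
free(d): d = 15 -> block [15-17 ALLOC]; mark free, coalesce with adjacent free neighbors -> [0-6 ALLOC][7-14 ALLOC][15-45 FREE]

Answer: [0-6 ALLOC][7-14 ALLOC][15-45 FREE]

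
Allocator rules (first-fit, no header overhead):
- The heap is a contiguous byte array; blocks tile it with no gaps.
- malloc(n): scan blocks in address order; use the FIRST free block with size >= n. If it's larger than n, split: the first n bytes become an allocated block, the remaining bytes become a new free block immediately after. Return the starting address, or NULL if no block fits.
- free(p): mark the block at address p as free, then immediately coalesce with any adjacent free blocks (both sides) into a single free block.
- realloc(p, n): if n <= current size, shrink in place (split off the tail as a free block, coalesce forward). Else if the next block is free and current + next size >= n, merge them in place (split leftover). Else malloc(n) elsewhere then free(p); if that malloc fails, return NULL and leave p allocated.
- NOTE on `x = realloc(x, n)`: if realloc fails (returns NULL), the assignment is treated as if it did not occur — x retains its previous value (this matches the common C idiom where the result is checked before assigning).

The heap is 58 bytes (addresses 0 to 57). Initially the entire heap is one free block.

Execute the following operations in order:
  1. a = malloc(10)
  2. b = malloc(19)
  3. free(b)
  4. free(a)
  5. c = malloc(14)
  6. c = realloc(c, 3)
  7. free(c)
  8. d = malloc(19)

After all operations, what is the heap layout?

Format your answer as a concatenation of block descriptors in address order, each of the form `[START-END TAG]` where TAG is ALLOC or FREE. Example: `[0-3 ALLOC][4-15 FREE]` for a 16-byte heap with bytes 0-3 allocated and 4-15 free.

Answer: [0-18 ALLOC][19-57 FREE]

Derivation:
Op 1: a = malloc(10) -> a = 0; heap: [0-9 ALLOC][10-57 FREE]
Op 2: b = malloc(19) -> b = 10; heap: [0-9 ALLOC][10-28 ALLOC][29-57 FREE]
Op 3: free(b) -> (freed b); heap: [0-9 ALLOC][10-57 FREE]
Op 4: free(a) -> (freed a); heap: [0-57 FREE]
Op 5: c = malloc(14) -> c = 0; heap: [0-13 ALLOC][14-57 FREE]
Op 6: c = realloc(c, 3) -> c = 0; heap: [0-2 ALLOC][3-57 FREE]
Op 7: free(c) -> (freed c); heap: [0-57 FREE]
Op 8: d = malloc(19) -> d = 0; heap: [0-18 ALLOC][19-57 FREE]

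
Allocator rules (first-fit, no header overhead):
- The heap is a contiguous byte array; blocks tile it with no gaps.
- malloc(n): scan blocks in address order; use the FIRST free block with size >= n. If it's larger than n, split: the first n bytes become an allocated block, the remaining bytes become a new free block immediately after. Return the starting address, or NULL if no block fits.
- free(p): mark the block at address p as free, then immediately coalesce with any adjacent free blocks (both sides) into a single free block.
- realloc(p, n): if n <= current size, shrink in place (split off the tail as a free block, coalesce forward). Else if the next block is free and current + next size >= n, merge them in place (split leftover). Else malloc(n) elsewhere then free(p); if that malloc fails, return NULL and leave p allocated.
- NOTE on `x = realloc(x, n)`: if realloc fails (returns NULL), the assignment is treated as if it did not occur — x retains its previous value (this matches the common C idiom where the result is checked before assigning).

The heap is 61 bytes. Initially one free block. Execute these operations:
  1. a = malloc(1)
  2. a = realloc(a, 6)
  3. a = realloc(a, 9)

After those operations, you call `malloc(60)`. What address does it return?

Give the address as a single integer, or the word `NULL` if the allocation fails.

Answer: NULL

Derivation:
Op 1: a = malloc(1) -> a = 0; heap: [0-0 ALLOC][1-60 FREE]
Op 2: a = realloc(a, 6) -> a = 0; heap: [0-5 ALLOC][6-60 FREE]
Op 3: a = realloc(a, 9) -> a = 0; heap: [0-8 ALLOC][9-60 FREE]
malloc(60): first-fit scan over [0-8 ALLOC][9-60 FREE] -> NULL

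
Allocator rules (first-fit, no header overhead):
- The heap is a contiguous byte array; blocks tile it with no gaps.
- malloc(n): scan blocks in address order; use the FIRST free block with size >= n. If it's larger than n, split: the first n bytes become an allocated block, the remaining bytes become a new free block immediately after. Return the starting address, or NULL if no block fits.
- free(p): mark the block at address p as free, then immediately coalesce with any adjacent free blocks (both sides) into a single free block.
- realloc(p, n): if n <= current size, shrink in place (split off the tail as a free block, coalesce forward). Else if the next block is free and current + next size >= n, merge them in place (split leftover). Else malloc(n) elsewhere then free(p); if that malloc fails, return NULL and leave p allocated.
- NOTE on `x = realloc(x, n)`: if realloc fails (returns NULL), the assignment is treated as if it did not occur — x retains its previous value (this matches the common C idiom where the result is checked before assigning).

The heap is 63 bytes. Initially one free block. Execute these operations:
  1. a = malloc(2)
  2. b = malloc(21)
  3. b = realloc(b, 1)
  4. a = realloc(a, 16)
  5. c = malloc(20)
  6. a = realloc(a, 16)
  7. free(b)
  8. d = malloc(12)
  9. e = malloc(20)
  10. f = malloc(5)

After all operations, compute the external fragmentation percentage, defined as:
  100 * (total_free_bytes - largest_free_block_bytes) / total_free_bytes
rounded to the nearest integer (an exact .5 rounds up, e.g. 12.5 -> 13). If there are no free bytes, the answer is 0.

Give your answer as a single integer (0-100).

Op 1: a = malloc(2) -> a = 0; heap: [0-1 ALLOC][2-62 FREE]
Op 2: b = malloc(21) -> b = 2; heap: [0-1 ALLOC][2-22 ALLOC][23-62 FREE]
Op 3: b = realloc(b, 1) -> b = 2; heap: [0-1 ALLOC][2-2 ALLOC][3-62 FREE]
Op 4: a = realloc(a, 16) -> a = 3; heap: [0-1 FREE][2-2 ALLOC][3-18 ALLOC][19-62 FREE]
Op 5: c = malloc(20) -> c = 19; heap: [0-1 FREE][2-2 ALLOC][3-18 ALLOC][19-38 ALLOC][39-62 FREE]
Op 6: a = realloc(a, 16) -> a = 3; heap: [0-1 FREE][2-2 ALLOC][3-18 ALLOC][19-38 ALLOC][39-62 FREE]
Op 7: free(b) -> (freed b); heap: [0-2 FREE][3-18 ALLOC][19-38 ALLOC][39-62 FREE]
Op 8: d = malloc(12) -> d = 39; heap: [0-2 FREE][3-18 ALLOC][19-38 ALLOC][39-50 ALLOC][51-62 FREE]
Op 9: e = malloc(20) -> e = NULL; heap: [0-2 FREE][3-18 ALLOC][19-38 ALLOC][39-50 ALLOC][51-62 FREE]
Op 10: f = malloc(5) -> f = 51; heap: [0-2 FREE][3-18 ALLOC][19-38 ALLOC][39-50 ALLOC][51-55 ALLOC][56-62 FREE]
Free blocks: [3 7] total_free=10 largest=7 -> 100*(10-7)/10 = 300/10 = 30

Answer: 30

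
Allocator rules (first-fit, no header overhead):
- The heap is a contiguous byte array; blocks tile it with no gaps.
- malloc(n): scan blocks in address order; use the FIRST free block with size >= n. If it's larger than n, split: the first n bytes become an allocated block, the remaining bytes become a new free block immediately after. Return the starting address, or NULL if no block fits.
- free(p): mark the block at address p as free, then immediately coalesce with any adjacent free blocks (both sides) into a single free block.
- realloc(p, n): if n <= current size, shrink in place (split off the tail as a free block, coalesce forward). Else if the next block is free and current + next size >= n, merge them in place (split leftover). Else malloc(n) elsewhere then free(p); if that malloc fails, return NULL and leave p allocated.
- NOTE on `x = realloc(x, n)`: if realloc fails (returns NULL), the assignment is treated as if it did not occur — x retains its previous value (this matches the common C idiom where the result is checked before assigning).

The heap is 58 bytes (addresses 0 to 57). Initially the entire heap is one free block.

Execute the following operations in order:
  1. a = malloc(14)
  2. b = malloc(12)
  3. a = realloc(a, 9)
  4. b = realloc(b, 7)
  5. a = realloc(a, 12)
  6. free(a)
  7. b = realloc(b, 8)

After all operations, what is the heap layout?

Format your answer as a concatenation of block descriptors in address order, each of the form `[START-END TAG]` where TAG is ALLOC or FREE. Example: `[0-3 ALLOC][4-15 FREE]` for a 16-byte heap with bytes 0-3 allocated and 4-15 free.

Answer: [0-13 FREE][14-21 ALLOC][22-57 FREE]

Derivation:
Op 1: a = malloc(14) -> a = 0; heap: [0-13 ALLOC][14-57 FREE]
Op 2: b = malloc(12) -> b = 14; heap: [0-13 ALLOC][14-25 ALLOC][26-57 FREE]
Op 3: a = realloc(a, 9) -> a = 0; heap: [0-8 ALLOC][9-13 FREE][14-25 ALLOC][26-57 FREE]
Op 4: b = realloc(b, 7) -> b = 14; heap: [0-8 ALLOC][9-13 FREE][14-20 ALLOC][21-57 FREE]
Op 5: a = realloc(a, 12) -> a = 0; heap: [0-11 ALLOC][12-13 FREE][14-20 ALLOC][21-57 FREE]
Op 6: free(a) -> (freed a); heap: [0-13 FREE][14-20 ALLOC][21-57 FREE]
Op 7: b = realloc(b, 8) -> b = 14; heap: [0-13 FREE][14-21 ALLOC][22-57 FREE]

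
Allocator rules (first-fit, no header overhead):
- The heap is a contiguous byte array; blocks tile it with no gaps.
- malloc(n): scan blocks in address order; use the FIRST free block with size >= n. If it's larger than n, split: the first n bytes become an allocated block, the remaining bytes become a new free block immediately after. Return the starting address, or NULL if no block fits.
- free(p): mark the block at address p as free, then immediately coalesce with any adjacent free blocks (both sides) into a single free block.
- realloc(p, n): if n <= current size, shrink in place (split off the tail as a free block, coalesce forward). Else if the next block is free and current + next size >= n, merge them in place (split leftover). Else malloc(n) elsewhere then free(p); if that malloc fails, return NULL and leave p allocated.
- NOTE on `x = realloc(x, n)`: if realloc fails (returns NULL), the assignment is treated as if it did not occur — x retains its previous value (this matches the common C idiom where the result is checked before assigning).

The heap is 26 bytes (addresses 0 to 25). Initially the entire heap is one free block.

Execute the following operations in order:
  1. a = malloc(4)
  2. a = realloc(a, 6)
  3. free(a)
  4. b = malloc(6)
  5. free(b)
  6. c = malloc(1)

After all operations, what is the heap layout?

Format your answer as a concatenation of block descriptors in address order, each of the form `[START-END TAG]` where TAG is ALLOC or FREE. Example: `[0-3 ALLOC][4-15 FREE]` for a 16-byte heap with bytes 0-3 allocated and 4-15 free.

Answer: [0-0 ALLOC][1-25 FREE]

Derivation:
Op 1: a = malloc(4) -> a = 0; heap: [0-3 ALLOC][4-25 FREE]
Op 2: a = realloc(a, 6) -> a = 0; heap: [0-5 ALLOC][6-25 FREE]
Op 3: free(a) -> (freed a); heap: [0-25 FREE]
Op 4: b = malloc(6) -> b = 0; heap: [0-5 ALLOC][6-25 FREE]
Op 5: free(b) -> (freed b); heap: [0-25 FREE]
Op 6: c = malloc(1) -> c = 0; heap: [0-0 ALLOC][1-25 FREE]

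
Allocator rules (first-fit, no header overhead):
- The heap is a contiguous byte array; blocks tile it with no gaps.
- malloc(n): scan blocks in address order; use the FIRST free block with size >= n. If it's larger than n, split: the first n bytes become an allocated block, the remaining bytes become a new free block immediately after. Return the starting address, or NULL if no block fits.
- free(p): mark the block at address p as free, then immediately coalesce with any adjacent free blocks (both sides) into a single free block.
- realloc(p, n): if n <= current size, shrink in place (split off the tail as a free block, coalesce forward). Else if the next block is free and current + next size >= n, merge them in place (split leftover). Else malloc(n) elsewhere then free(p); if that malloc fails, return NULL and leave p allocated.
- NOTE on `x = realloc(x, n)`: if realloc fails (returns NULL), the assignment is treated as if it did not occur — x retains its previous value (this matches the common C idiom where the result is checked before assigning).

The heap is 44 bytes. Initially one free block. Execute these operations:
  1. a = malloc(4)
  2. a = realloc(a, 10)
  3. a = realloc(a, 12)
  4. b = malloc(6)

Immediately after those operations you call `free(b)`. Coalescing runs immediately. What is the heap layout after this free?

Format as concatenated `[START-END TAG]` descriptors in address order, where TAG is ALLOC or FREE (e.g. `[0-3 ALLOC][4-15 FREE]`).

Answer: [0-11 ALLOC][12-43 FREE]

Derivation:
Op 1: a = malloc(4) -> a = 0; heap: [0-3 ALLOC][4-43 FREE]
Op 2: a = realloc(a, 10) -> a = 0; heap: [0-9 ALLOC][10-43 FREE]
Op 3: a = realloc(a, 12) -> a = 0; heap: [0-11 ALLOC][12-43 FREE]
Op 4: b = malloc(6) -> b = 12; heap: [0-11 ALLOC][12-17 ALLOC][18-43 FREE]
free(b): b = 12 -> block [12-17 ALLOC]; mark free, coalesce with adjacent free neighbors -> [0-11 ALLOC][12-43 FREE]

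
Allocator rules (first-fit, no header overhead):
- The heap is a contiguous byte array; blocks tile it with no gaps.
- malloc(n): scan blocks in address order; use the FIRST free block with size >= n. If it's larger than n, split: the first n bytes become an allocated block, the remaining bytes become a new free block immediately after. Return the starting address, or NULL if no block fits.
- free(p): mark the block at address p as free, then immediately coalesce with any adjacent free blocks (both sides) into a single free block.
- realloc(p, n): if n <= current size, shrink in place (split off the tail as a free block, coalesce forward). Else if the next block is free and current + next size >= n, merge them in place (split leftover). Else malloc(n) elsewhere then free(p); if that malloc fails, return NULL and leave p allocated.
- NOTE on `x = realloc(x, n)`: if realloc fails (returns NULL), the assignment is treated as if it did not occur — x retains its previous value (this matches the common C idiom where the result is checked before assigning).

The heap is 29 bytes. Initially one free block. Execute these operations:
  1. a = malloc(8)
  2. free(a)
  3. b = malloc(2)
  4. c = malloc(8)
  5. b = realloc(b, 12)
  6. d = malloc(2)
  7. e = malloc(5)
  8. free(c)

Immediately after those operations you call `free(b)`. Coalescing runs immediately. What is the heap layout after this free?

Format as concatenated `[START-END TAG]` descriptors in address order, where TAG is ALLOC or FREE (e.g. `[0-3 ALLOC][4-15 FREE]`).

Op 1: a = malloc(8) -> a = 0; heap: [0-7 ALLOC][8-28 FREE]
Op 2: free(a) -> (freed a); heap: [0-28 FREE]
Op 3: b = malloc(2) -> b = 0; heap: [0-1 ALLOC][2-28 FREE]
Op 4: c = malloc(8) -> c = 2; heap: [0-1 ALLOC][2-9 ALLOC][10-28 FREE]
Op 5: b = realloc(b, 12) -> b = 10; heap: [0-1 FREE][2-9 ALLOC][10-21 ALLOC][22-28 FREE]
Op 6: d = malloc(2) -> d = 0; heap: [0-1 ALLOC][2-9 ALLOC][10-21 ALLOC][22-28 FREE]
Op 7: e = malloc(5) -> e = 22; heap: [0-1 ALLOC][2-9 ALLOC][10-21 ALLOC][22-26 ALLOC][27-28 FREE]
Op 8: free(c) -> (freed c); heap: [0-1 ALLOC][2-9 FREE][10-21 ALLOC][22-26 ALLOC][27-28 FREE]
free(b): b = 10 -> block [10-21 ALLOC]; mark free, coalesce with adjacent free neighbors -> [0-1 ALLOC][2-21 FREE][22-26 ALLOC][27-28 FREE]

Answer: [0-1 ALLOC][2-21 FREE][22-26 ALLOC][27-28 FREE]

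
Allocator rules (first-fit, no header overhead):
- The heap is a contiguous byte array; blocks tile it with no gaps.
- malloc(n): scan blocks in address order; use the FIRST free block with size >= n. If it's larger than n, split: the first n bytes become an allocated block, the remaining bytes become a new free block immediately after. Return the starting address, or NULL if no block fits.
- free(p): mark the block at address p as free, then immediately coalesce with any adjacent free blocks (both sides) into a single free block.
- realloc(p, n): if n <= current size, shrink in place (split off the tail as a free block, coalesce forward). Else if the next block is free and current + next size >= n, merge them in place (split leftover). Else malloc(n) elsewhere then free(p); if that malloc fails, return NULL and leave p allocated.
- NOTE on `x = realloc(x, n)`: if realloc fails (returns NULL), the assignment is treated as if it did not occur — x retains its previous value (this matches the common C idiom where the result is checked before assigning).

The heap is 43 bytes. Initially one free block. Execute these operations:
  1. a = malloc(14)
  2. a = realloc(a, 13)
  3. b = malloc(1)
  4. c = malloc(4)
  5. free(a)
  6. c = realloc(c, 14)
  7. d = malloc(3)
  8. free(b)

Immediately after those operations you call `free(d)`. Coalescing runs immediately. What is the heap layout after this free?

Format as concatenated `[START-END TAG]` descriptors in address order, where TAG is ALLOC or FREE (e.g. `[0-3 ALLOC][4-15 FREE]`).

Op 1: a = malloc(14) -> a = 0; heap: [0-13 ALLOC][14-42 FREE]
Op 2: a = realloc(a, 13) -> a = 0; heap: [0-12 ALLOC][13-42 FREE]
Op 3: b = malloc(1) -> b = 13; heap: [0-12 ALLOC][13-13 ALLOC][14-42 FREE]
Op 4: c = malloc(4) -> c = 14; heap: [0-12 ALLOC][13-13 ALLOC][14-17 ALLOC][18-42 FREE]
Op 5: free(a) -> (freed a); heap: [0-12 FREE][13-13 ALLOC][14-17 ALLOC][18-42 FREE]
Op 6: c = realloc(c, 14) -> c = 14; heap: [0-12 FREE][13-13 ALLOC][14-27 ALLOC][28-42 FREE]
Op 7: d = malloc(3) -> d = 0; heap: [0-2 ALLOC][3-12 FREE][13-13 ALLOC][14-27 ALLOC][28-42 FREE]
Op 8: free(b) -> (freed b); heap: [0-2 ALLOC][3-13 FREE][14-27 ALLOC][28-42 FREE]
free(d): d = 0 -> block [0-2 ALLOC]; mark free, coalesce with adjacent free neighbors -> [0-13 FREE][14-27 ALLOC][28-42 FREE]

Answer: [0-13 FREE][14-27 ALLOC][28-42 FREE]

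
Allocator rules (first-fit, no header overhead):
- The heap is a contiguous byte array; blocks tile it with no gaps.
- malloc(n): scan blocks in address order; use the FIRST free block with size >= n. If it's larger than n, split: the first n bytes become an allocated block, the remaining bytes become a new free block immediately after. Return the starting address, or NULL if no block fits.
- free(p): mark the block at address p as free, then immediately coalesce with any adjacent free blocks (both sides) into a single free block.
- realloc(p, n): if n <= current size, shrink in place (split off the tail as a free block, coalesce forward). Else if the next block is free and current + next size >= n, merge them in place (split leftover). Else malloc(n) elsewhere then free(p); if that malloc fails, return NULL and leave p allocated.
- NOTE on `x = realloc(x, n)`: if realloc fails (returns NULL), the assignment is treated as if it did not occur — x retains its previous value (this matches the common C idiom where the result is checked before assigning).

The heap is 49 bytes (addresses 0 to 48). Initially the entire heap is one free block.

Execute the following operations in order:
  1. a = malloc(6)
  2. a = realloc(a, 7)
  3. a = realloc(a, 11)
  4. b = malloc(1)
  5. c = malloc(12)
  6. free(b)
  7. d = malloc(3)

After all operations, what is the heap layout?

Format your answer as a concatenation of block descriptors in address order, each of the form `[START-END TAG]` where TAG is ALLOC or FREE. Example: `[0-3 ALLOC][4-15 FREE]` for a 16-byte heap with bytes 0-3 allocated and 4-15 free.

Answer: [0-10 ALLOC][11-11 FREE][12-23 ALLOC][24-26 ALLOC][27-48 FREE]

Derivation:
Op 1: a = malloc(6) -> a = 0; heap: [0-5 ALLOC][6-48 FREE]
Op 2: a = realloc(a, 7) -> a = 0; heap: [0-6 ALLOC][7-48 FREE]
Op 3: a = realloc(a, 11) -> a = 0; heap: [0-10 ALLOC][11-48 FREE]
Op 4: b = malloc(1) -> b = 11; heap: [0-10 ALLOC][11-11 ALLOC][12-48 FREE]
Op 5: c = malloc(12) -> c = 12; heap: [0-10 ALLOC][11-11 ALLOC][12-23 ALLOC][24-48 FREE]
Op 6: free(b) -> (freed b); heap: [0-10 ALLOC][11-11 FREE][12-23 ALLOC][24-48 FREE]
Op 7: d = malloc(3) -> d = 24; heap: [0-10 ALLOC][11-11 FREE][12-23 ALLOC][24-26 ALLOC][27-48 FREE]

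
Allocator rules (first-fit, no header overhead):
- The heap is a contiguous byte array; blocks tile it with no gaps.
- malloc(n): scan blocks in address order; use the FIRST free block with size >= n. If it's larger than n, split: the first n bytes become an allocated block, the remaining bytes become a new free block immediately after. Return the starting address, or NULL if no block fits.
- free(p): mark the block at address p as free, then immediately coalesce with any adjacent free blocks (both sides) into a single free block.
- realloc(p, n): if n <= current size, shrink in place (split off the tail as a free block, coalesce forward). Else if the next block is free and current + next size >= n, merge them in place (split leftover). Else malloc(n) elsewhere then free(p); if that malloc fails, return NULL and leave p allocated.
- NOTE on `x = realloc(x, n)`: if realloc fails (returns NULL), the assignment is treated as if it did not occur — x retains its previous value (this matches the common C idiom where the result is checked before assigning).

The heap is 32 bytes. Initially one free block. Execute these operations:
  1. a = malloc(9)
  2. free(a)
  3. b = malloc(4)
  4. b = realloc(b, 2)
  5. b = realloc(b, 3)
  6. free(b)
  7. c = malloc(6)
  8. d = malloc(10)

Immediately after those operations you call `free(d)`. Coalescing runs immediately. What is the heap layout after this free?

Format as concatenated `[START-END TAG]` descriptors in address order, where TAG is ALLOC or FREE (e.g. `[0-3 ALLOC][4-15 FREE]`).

Answer: [0-5 ALLOC][6-31 FREE]

Derivation:
Op 1: a = malloc(9) -> a = 0; heap: [0-8 ALLOC][9-31 FREE]
Op 2: free(a) -> (freed a); heap: [0-31 FREE]
Op 3: b = malloc(4) -> b = 0; heap: [0-3 ALLOC][4-31 FREE]
Op 4: b = realloc(b, 2) -> b = 0; heap: [0-1 ALLOC][2-31 FREE]
Op 5: b = realloc(b, 3) -> b = 0; heap: [0-2 ALLOC][3-31 FREE]
Op 6: free(b) -> (freed b); heap: [0-31 FREE]
Op 7: c = malloc(6) -> c = 0; heap: [0-5 ALLOC][6-31 FREE]
Op 8: d = malloc(10) -> d = 6; heap: [0-5 ALLOC][6-15 ALLOC][16-31 FREE]
free(d): d = 6 -> block [6-15 ALLOC]; mark free, coalesce with adjacent free neighbors -> [0-5 ALLOC][6-31 FREE]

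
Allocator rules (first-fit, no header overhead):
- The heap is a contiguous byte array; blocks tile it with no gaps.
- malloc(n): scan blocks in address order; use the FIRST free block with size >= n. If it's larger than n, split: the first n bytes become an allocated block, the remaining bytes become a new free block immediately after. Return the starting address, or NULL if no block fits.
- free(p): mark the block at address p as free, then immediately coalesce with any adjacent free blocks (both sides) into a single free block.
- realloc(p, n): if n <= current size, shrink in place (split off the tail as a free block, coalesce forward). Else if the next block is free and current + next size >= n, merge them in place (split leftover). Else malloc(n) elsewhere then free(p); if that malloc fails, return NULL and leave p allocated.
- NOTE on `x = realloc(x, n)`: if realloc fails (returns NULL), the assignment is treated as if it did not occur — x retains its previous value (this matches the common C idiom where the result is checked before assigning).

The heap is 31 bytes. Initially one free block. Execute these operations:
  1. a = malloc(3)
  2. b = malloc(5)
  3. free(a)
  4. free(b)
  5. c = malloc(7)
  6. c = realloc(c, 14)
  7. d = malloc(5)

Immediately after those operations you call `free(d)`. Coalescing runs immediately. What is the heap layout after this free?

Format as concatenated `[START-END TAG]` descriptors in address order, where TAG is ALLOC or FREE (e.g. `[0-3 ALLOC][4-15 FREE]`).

Op 1: a = malloc(3) -> a = 0; heap: [0-2 ALLOC][3-30 FREE]
Op 2: b = malloc(5) -> b = 3; heap: [0-2 ALLOC][3-7 ALLOC][8-30 FREE]
Op 3: free(a) -> (freed a); heap: [0-2 FREE][3-7 ALLOC][8-30 FREE]
Op 4: free(b) -> (freed b); heap: [0-30 FREE]
Op 5: c = malloc(7) -> c = 0; heap: [0-6 ALLOC][7-30 FREE]
Op 6: c = realloc(c, 14) -> c = 0; heap: [0-13 ALLOC][14-30 FREE]
Op 7: d = malloc(5) -> d = 14; heap: [0-13 ALLOC][14-18 ALLOC][19-30 FREE]
free(d): d = 14 -> block [14-18 ALLOC]; mark free, coalesce with adjacent free neighbors -> [0-13 ALLOC][14-30 FREE]

Answer: [0-13 ALLOC][14-30 FREE]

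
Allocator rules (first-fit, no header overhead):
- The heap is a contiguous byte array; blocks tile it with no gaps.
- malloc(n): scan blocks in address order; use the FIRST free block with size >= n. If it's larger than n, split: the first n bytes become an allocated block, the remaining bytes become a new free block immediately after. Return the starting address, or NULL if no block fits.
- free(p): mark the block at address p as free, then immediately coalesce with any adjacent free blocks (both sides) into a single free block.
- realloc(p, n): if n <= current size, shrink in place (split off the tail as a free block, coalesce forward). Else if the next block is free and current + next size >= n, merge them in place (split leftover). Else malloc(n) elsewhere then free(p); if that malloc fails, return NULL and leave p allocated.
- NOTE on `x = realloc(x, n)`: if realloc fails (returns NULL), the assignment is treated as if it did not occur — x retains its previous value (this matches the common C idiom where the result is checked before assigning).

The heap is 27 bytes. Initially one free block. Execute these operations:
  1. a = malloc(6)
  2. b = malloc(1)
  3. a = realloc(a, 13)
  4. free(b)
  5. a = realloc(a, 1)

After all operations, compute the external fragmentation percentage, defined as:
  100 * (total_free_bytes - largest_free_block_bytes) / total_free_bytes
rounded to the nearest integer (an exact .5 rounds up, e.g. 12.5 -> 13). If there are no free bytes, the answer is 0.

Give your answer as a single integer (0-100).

Op 1: a = malloc(6) -> a = 0; heap: [0-5 ALLOC][6-26 FREE]
Op 2: b = malloc(1) -> b = 6; heap: [0-5 ALLOC][6-6 ALLOC][7-26 FREE]
Op 3: a = realloc(a, 13) -> a = 7; heap: [0-5 FREE][6-6 ALLOC][7-19 ALLOC][20-26 FREE]
Op 4: free(b) -> (freed b); heap: [0-6 FREE][7-19 ALLOC][20-26 FREE]
Op 5: a = realloc(a, 1) -> a = 7; heap: [0-6 FREE][7-7 ALLOC][8-26 FREE]
Free blocks: [7 19] total_free=26 largest=19 -> 100*(26-19)/26 = 700/26 ≈ 26.923 -> rounds to 27

Answer: 27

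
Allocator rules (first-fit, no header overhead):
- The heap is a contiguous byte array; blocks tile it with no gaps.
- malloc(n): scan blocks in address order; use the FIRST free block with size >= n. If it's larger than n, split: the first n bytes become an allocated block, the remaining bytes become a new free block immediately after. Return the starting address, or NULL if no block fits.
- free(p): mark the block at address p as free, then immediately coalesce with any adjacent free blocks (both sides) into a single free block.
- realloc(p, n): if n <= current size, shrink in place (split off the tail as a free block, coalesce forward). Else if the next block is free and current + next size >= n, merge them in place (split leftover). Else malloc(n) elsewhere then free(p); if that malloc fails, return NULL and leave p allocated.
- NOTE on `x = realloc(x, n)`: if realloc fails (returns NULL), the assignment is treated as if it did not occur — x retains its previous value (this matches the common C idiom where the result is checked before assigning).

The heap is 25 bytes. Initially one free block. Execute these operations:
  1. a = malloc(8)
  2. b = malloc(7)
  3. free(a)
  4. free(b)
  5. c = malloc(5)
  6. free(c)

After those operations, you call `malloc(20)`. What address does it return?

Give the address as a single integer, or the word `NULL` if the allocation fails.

Op 1: a = malloc(8) -> a = 0; heap: [0-7 ALLOC][8-24 FREE]
Op 2: b = malloc(7) -> b = 8; heap: [0-7 ALLOC][8-14 ALLOC][15-24 FREE]
Op 3: free(a) -> (freed a); heap: [0-7 FREE][8-14 ALLOC][15-24 FREE]
Op 4: free(b) -> (freed b); heap: [0-24 FREE]
Op 5: c = malloc(5) -> c = 0; heap: [0-4 ALLOC][5-24 FREE]
Op 6: free(c) -> (freed c); heap: [0-24 FREE]
malloc(20): first-fit scan over [0-24 FREE] -> 0

Answer: 0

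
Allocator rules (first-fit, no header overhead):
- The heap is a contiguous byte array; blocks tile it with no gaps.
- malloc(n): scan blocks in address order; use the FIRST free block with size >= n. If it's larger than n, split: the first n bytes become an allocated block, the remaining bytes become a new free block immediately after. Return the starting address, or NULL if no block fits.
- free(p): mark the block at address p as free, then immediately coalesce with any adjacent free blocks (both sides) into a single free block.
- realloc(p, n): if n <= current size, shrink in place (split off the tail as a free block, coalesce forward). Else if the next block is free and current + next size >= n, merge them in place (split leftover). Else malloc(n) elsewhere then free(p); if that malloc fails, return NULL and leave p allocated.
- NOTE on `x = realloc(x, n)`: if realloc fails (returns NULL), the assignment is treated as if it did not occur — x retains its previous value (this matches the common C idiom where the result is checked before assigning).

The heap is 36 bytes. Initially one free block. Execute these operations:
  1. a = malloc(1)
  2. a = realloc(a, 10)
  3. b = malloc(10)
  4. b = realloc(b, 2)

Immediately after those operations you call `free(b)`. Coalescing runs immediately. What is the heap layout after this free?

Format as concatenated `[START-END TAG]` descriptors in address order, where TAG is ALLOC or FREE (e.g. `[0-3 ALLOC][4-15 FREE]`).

Op 1: a = malloc(1) -> a = 0; heap: [0-0 ALLOC][1-35 FREE]
Op 2: a = realloc(a, 10) -> a = 0; heap: [0-9 ALLOC][10-35 FREE]
Op 3: b = malloc(10) -> b = 10; heap: [0-9 ALLOC][10-19 ALLOC][20-35 FREE]
Op 4: b = realloc(b, 2) -> b = 10; heap: [0-9 ALLOC][10-11 ALLOC][12-35 FREE]
free(b): b = 10 -> block [10-11 ALLOC]; mark free, coalesce with adjacent free neighbors -> [0-9 ALLOC][10-35 FREE]

Answer: [0-9 ALLOC][10-35 FREE]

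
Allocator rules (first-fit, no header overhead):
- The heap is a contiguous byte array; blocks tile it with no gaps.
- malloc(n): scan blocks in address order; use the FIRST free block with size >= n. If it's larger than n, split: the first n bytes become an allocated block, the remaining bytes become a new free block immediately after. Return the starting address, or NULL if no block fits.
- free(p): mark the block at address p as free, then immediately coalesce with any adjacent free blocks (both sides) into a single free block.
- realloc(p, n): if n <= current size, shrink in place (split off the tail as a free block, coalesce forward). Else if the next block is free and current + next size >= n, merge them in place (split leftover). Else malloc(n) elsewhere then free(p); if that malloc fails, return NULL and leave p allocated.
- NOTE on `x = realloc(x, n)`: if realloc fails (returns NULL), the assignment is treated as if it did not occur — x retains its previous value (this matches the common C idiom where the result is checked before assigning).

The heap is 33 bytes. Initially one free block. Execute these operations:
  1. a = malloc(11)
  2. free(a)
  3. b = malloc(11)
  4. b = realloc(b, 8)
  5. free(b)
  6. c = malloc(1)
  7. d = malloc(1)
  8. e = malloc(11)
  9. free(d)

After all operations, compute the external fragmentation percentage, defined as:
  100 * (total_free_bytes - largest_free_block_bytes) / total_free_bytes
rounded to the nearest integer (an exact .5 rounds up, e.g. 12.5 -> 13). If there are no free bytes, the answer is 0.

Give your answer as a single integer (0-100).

Answer: 5

Derivation:
Op 1: a = malloc(11) -> a = 0; heap: [0-10 ALLOC][11-32 FREE]
Op 2: free(a) -> (freed a); heap: [0-32 FREE]
Op 3: b = malloc(11) -> b = 0; heap: [0-10 ALLOC][11-32 FREE]
Op 4: b = realloc(b, 8) -> b = 0; heap: [0-7 ALLOC][8-32 FREE]
Op 5: free(b) -> (freed b); heap: [0-32 FREE]
Op 6: c = malloc(1) -> c = 0; heap: [0-0 ALLOC][1-32 FREE]
Op 7: d = malloc(1) -> d = 1; heap: [0-0 ALLOC][1-1 ALLOC][2-32 FREE]
Op 8: e = malloc(11) -> e = 2; heap: [0-0 ALLOC][1-1 ALLOC][2-12 ALLOC][13-32 FREE]
Op 9: free(d) -> (freed d); heap: [0-0 ALLOC][1-1 FREE][2-12 ALLOC][13-32 FREE]
Free blocks: [1 20] total_free=21 largest=20 -> 100*(21-20)/21 = 100/21 ≈ 4.762 -> rounds to 5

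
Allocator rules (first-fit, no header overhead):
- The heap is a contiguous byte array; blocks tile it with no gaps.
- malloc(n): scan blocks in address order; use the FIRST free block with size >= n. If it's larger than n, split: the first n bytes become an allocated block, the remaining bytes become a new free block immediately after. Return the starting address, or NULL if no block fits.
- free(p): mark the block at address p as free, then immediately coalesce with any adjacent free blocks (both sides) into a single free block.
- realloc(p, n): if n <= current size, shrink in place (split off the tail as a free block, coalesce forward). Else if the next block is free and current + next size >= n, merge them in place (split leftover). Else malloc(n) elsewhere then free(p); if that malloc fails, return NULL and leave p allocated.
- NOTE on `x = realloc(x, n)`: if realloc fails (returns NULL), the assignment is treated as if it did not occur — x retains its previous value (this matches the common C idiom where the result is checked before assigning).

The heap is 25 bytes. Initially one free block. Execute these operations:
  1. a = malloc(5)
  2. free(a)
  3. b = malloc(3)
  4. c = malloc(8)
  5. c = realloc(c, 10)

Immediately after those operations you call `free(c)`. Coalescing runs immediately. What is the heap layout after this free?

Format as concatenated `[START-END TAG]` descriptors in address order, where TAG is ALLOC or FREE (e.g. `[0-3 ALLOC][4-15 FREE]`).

Answer: [0-2 ALLOC][3-24 FREE]

Derivation:
Op 1: a = malloc(5) -> a = 0; heap: [0-4 ALLOC][5-24 FREE]
Op 2: free(a) -> (freed a); heap: [0-24 FREE]
Op 3: b = malloc(3) -> b = 0; heap: [0-2 ALLOC][3-24 FREE]
Op 4: c = malloc(8) -> c = 3; heap: [0-2 ALLOC][3-10 ALLOC][11-24 FREE]
Op 5: c = realloc(c, 10) -> c = 3; heap: [0-2 ALLOC][3-12 ALLOC][13-24 FREE]
free(c): c = 3 -> block [3-12 ALLOC]; mark free, coalesce with adjacent free neighbors -> [0-2 ALLOC][3-24 FREE]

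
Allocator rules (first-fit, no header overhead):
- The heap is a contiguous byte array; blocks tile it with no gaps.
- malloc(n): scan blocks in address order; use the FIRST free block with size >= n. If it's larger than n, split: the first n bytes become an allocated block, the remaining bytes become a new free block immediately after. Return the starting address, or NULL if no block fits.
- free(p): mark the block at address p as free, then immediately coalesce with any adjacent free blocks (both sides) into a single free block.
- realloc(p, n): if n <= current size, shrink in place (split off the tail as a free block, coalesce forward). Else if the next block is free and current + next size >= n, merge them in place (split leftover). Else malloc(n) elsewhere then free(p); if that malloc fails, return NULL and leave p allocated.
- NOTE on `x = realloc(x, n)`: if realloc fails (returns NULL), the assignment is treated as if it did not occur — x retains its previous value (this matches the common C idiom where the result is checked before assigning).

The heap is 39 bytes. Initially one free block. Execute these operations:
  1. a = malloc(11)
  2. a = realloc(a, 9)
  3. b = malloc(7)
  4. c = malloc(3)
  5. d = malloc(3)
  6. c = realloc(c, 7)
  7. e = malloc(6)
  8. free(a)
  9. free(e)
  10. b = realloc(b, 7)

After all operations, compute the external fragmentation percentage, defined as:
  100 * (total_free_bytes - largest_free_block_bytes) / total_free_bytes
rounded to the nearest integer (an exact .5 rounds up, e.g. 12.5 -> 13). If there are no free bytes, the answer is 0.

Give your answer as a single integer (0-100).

Op 1: a = malloc(11) -> a = 0; heap: [0-10 ALLOC][11-38 FREE]
Op 2: a = realloc(a, 9) -> a = 0; heap: [0-8 ALLOC][9-38 FREE]
Op 3: b = malloc(7) -> b = 9; heap: [0-8 ALLOC][9-15 ALLOC][16-38 FREE]
Op 4: c = malloc(3) -> c = 16; heap: [0-8 ALLOC][9-15 ALLOC][16-18 ALLOC][19-38 FREE]
Op 5: d = malloc(3) -> d = 19; heap: [0-8 ALLOC][9-15 ALLOC][16-18 ALLOC][19-21 ALLOC][22-38 FREE]
Op 6: c = realloc(c, 7) -> c = 22; heap: [0-8 ALLOC][9-15 ALLOC][16-18 FREE][19-21 ALLOC][22-28 ALLOC][29-38 FREE]
Op 7: e = malloc(6) -> e = 29; heap: [0-8 ALLOC][9-15 ALLOC][16-18 FREE][19-21 ALLOC][22-28 ALLOC][29-34 ALLOC][35-38 FREE]
Op 8: free(a) -> (freed a); heap: [0-8 FREE][9-15 ALLOC][16-18 FREE][19-21 ALLOC][22-28 ALLOC][29-34 ALLOC][35-38 FREE]
Op 9: free(e) -> (freed e); heap: [0-8 FREE][9-15 ALLOC][16-18 FREE][19-21 ALLOC][22-28 ALLOC][29-38 FREE]
Op 10: b = realloc(b, 7) -> b = 9; heap: [0-8 FREE][9-15 ALLOC][16-18 FREE][19-21 ALLOC][22-28 ALLOC][29-38 FREE]
Free blocks: [9 3 10] total_free=22 largest=10 -> 100*(22-10)/22 = 1200/22 ≈ 54.545 -> rounds to 55

Answer: 55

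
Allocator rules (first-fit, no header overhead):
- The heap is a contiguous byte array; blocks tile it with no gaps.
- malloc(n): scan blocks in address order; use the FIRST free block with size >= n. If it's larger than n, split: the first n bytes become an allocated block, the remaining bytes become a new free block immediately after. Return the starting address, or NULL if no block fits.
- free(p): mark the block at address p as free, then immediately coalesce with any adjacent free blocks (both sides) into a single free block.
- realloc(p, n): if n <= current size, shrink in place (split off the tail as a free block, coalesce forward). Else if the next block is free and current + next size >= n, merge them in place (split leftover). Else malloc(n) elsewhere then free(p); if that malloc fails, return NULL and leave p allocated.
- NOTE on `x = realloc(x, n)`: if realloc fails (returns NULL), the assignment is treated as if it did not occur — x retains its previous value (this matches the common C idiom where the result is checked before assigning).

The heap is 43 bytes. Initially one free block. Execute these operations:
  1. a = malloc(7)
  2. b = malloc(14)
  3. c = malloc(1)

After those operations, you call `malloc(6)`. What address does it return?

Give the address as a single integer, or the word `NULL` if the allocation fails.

Answer: 22

Derivation:
Op 1: a = malloc(7) -> a = 0; heap: [0-6 ALLOC][7-42 FREE]
Op 2: b = malloc(14) -> b = 7; heap: [0-6 ALLOC][7-20 ALLOC][21-42 FREE]
Op 3: c = malloc(1) -> c = 21; heap: [0-6 ALLOC][7-20 ALLOC][21-21 ALLOC][22-42 FREE]
malloc(6): first-fit scan over [0-6 ALLOC][7-20 ALLOC][21-21 ALLOC][22-42 FREE] -> 22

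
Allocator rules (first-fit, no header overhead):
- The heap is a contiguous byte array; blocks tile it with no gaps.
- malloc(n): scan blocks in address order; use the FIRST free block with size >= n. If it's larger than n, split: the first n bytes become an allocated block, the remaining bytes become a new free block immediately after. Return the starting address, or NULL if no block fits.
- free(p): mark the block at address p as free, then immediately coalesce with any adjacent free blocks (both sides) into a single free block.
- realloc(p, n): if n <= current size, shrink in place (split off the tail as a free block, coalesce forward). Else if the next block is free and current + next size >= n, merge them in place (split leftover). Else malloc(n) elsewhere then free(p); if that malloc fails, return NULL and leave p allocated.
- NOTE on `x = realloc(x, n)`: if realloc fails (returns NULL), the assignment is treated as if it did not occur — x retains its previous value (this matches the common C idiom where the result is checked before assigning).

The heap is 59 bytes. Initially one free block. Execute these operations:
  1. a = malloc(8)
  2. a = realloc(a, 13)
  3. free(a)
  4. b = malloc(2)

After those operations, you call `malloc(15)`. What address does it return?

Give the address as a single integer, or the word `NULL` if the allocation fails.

Answer: 2

Derivation:
Op 1: a = malloc(8) -> a = 0; heap: [0-7 ALLOC][8-58 FREE]
Op 2: a = realloc(a, 13) -> a = 0; heap: [0-12 ALLOC][13-58 FREE]
Op 3: free(a) -> (freed a); heap: [0-58 FREE]
Op 4: b = malloc(2) -> b = 0; heap: [0-1 ALLOC][2-58 FREE]
malloc(15): first-fit scan over [0-1 ALLOC][2-58 FREE] -> 2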